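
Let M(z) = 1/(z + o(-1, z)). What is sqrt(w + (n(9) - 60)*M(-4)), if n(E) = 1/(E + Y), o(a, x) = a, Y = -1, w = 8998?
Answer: sqrt(3603990)/20 ≈ 94.921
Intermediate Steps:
n(E) = 1/(-1 + E) (n(E) = 1/(E - 1) = 1/(-1 + E))
M(z) = 1/(-1 + z) (M(z) = 1/(z - 1) = 1/(-1 + z))
sqrt(w + (n(9) - 60)*M(-4)) = sqrt(8998 + (1/(-1 + 9) - 60)/(-1 - 4)) = sqrt(8998 + (1/8 - 60)/(-5)) = sqrt(8998 + (1/8 - 60)*(-1/5)) = sqrt(8998 - 479/8*(-1/5)) = sqrt(8998 + 479/40) = sqrt(360399/40) = sqrt(3603990)/20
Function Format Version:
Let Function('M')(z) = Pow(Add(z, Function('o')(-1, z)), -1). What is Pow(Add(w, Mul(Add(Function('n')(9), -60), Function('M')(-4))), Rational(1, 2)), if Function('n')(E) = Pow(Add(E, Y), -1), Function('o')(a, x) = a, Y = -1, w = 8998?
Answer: Mul(Rational(1, 20), Pow(3603990, Rational(1, 2))) ≈ 94.921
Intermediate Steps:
Function('n')(E) = Pow(Add(-1, E), -1) (Function('n')(E) = Pow(Add(E, -1), -1) = Pow(Add(-1, E), -1))
Function('M')(z) = Pow(Add(-1, z), -1) (Function('M')(z) = Pow(Add(z, -1), -1) = Pow(Add(-1, z), -1))
Pow(Add(w, Mul(Add(Function('n')(9), -60), Function('M')(-4))), Rational(1, 2)) = Pow(Add(8998, Mul(Add(Pow(Add(-1, 9), -1), -60), Pow(Add(-1, -4), -1))), Rational(1, 2)) = Pow(Add(8998, Mul(Add(Pow(8, -1), -60), Pow(-5, -1))), Rational(1, 2)) = Pow(Add(8998, Mul(Add(Rational(1, 8), -60), Rational(-1, 5))), Rational(1, 2)) = Pow(Add(8998, Mul(Rational(-479, 8), Rational(-1, 5))), Rational(1, 2)) = Pow(Add(8998, Rational(479, 40)), Rational(1, 2)) = Pow(Rational(360399, 40), Rational(1, 2)) = Mul(Rational(1, 20), Pow(3603990, Rational(1, 2)))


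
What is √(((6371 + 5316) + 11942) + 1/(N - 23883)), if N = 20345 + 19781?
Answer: 2*√1558539597266/16243 ≈ 153.72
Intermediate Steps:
N = 40126
√(((6371 + 5316) + 11942) + 1/(N - 23883)) = √(((6371 + 5316) + 11942) + 1/(40126 - 23883)) = √((11687 + 11942) + 1/16243) = √(23629 + 1/16243) = √(383805848/16243) = 2*√1558539597266/16243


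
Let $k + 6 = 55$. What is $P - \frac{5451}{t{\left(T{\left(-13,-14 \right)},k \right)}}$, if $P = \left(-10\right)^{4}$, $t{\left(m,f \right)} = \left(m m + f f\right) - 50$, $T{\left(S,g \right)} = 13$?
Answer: $\frac{8398183}{840} \approx 9997.8$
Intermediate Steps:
$k = 49$ ($k = -6 + 55 = 49$)
$t{\left(m,f \right)} = -50 + f^{2} + m^{2}$ ($t{\left(m,f \right)} = \left(m^{2} + f^{2}\right) - 50 = \left(f^{2} + m^{2}\right) - 50 = -50 + f^{2} + m^{2}$)
$P = 10000$
$P - \frac{5451}{t{\left(T{\left(-13,-14 \right)},k \right)}} = 10000 - \frac{5451}{-50 + 49^{2} + 13^{2}} = 10000 - \frac{5451}{-50 + 2401 + 169} = 10000 - \frac{5451}{2520} = 10000 - 5451 \cdot \frac{1}{2520} = 10000 - \frac{1817}{840} = \frac{8398183}{840}$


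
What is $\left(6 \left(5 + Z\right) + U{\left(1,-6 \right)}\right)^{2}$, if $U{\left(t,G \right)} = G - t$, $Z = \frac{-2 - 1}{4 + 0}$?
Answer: $\frac{1369}{4} \approx 342.25$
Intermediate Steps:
$Z = - \frac{3}{4} \approx -0.75$
$\left(6 \left(5 + Z\right) + U{\left(1,-6 \right)}\right)^{2} = \left(6 \left(5 - \frac{3}{4}\right) - 7\right)^{2} = \left(6 \cdot \frac{17}{4} - 7\right)^{2} = \left(\frac{51}{2} - 7\right)^{2} = \left(\frac{37}{2}\right)^{2} = \frac{1369}{4}$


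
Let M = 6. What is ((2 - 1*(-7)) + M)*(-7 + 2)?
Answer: -75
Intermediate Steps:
((2 - 1*(-7)) + M)*(-7 + 2) = ((2 - 1*(-7)) + 6)*(-7 + 2) = ((2 + 7) + 6)*(-5) = (9 + 6)*(-5) = 15*(-5) = -75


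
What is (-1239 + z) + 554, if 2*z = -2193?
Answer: -3563/2 ≈ -1781.5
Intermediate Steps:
z = -2193/2 (z = (1/2)*(-2193) = -2193/2 ≈ -1096.5)
(-1239 + z) + 554 = (-1239 - 2193/2) + 554 = -4671/2 + 554 = -3563/2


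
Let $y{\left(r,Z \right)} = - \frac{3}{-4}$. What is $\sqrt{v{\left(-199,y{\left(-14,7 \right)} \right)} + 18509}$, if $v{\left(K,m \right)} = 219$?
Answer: $2 \sqrt{4682} \approx 136.85$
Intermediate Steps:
$y{\left(r,Z \right)} = \frac{3}{4}$ ($y{\left(r,Z \right)} = \left(-3\right) \left(- \frac{1}{4}\right) = \frac{3}{4}$)
$\sqrt{v{\left(-199,y{\left(-14,7 \right)} \right)} + 18509} = \sqrt{219 + 18509} = \sqrt{18728} = 2 \sqrt{4682}$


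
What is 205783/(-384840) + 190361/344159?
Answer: 2436455743/132446149560 ≈ 0.018396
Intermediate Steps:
205783/(-384840) + 190361/344159 = 205783*(-1/384840) + 190361*(1/344159) = -205783/384840 + 190361/344159 = 2436455743/132446149560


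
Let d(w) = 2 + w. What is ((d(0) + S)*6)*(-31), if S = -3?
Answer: 186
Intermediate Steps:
((d(0) + S)*6)*(-31) = (((2 + 0) - 3)*6)*(-31) = ((2 - 3)*6)*(-31) = -1*6*(-31) = -6*(-31) = 186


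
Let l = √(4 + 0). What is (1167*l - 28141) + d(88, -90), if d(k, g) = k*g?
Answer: -33727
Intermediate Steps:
d(k, g) = g*k
l = 2 (l = √4 = 2)
(1167*l - 28141) + d(88, -90) = (1167*2 - 28141) - 90*88 = (2334 - 28141) - 7920 = -25807 - 7920 = -33727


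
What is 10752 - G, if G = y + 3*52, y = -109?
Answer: 10705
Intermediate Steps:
G = 47 (G = -109 + 3*52 = -109 + 156 = 47)
10752 - G = 10752 - 1*47 = 10752 - 47 = 10705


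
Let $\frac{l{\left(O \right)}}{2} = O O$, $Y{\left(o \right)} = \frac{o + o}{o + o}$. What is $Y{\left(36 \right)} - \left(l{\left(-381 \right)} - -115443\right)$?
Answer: $-405764$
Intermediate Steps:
$Y{\left(o \right)} = 1$ ($Y{\left(o \right)} = \frac{2 o}{2 o} = 2 o \frac{1}{2 o} = 1$)
$l{\left(O \right)} = 2 O^{2}$ ($l{\left(O \right)} = 2 O O = 2 O^{2}$)
$Y{\left(36 \right)} - \left(l{\left(-381 \right)} - -115443\right) = 1 - \left(2 \left(-381\right)^{2} - -115443\right) = 1 - \left(2 \cdot 145161 + 115443\right) = 1 - \left(290322 + 115443\right) = 1 - 405765 = -405764$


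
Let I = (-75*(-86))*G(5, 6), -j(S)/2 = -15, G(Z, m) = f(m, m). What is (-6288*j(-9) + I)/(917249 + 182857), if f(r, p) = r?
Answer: -1190/8731 ≈ -0.13630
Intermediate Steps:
G(Z, m) = m
j(S) = 30 (j(S) = -2*(-15) = 30)
I = 38700 (I = -75*(-86)*6 = 6450*6 = 38700)
(-6288*j(-9) + I)/(917249 + 182857) = (-6288*30 + 38700)/(917249 + 182857) = (-188640 + 38700)/1100106 = -149940*1/1100106 = -1190/8731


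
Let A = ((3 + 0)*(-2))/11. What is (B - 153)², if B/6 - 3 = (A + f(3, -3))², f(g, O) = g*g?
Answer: 1264442481/14641 ≈ 86363.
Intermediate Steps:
f(g, O) = g²
A = -6/11 (A = (3*(-2))*(1/11) = -6*1/11 = -6/11 ≈ -0.54545)
B = 54072/121 (B = 18 + 6*(-6/11 + 3²)² = 18 + 6*(-6/11 + 9)² = 18 + 6*(93/11)² = 18 + 6*(8649/121) = 18 + 51894/121 = 54072/121 ≈ 446.88)
(B - 153)² = (54072/121 - 153)² = (35559/121)² = 1264442481/14641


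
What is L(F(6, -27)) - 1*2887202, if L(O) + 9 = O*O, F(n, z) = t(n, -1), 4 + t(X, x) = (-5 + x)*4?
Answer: -2886427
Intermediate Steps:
t(X, x) = -24 + 4*x (t(X, x) = -4 + (-5 + x)*4 = -4 + (-20 + 4*x) = -24 + 4*x)
F(n, z) = -28 (F(n, z) = -24 + 4*(-1) = -24 - 4 = -28)
L(O) = -9 + O² (L(O) = -9 + O*O = -9 + O²)
L(F(6, -27)) - 1*2887202 = (-9 + (-28)²) - 1*2887202 = (-9 + 784) - 2887202 = 775 - 2887202 = -2886427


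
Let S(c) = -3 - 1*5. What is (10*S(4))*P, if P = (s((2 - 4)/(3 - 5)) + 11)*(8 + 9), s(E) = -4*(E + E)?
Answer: -4080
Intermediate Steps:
S(c) = -8 (S(c) = -3 - 5 = -8)
s(E) = -8*E
P = 51 (P = (-8*(2 - 4)/(3 - 5) + 11)*(8 + 9) = (-(-16)/(-2) + 11)*17 = (-(-16)*(-1)/2 + 11)*17 = (-8*1 + 11)*17 = (-8 + 11)*17 = 3*17 = 51)
(10*S(4))*P = (10*(-8))*51 = -80*51 = -4080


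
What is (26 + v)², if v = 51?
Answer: 5929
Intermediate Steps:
(26 + v)² = (26 + 51)² = 77² = 5929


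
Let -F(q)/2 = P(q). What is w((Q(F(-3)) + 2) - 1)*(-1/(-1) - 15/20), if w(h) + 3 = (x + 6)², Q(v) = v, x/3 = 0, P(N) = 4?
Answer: 33/4 ≈ 8.2500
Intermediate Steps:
F(q) = -8 (F(q) = -2*4 = -8)
x = 0 (x = 3*0 = 0)
w(h) = 33 (w(h) = -3 + (0 + 6)² = -3 + 6² = -3 + 36 = 33)
w((Q(F(-3)) + 2) - 1)*(-1/(-1) - 15/20) = 33*(-1/(-1) - 15/20) = 33*(-1*(-1) - 15*1/20) = 33*(1 - ¾) = 33*(¼) = 33/4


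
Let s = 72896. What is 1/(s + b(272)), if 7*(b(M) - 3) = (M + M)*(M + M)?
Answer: 7/806229 ≈ 8.6824e-6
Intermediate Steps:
b(M) = 3 + 4*M²/7 (b(M) = 3 + ((M + M)*(M + M))/7 = 3 + ((2*M)*(2*M))/7 = 3 + (4*M²)/7 = 3 + 4*M²/7)
1/(s + b(272)) = 1/(72896 + (3 + (4/7)*272²)) = 1/(72896 + (3 + (4/7)*73984)) = 1/(72896 + (3 + 295936/7)) = 1/(72896 + 295957/7) = 1/(806229/7) = 7/806229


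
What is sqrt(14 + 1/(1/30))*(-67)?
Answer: -134*sqrt(11) ≈ -444.43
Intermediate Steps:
sqrt(14 + 1/(1/30))*(-67) = sqrt(14 + 30)*(-67) = sqrt(44)*(-67) = (2*sqrt(11))*(-67) = -134*sqrt(11)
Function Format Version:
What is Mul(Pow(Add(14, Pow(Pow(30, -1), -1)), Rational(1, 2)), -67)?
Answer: Mul(-134, Pow(11, Rational(1, 2))) ≈ -444.43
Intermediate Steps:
Mul(Pow(Add(14, Pow(Pow(30, -1), -1)), Rational(1, 2)), -67) = Mul(Pow(Add(14, Pow(Rational(1, 30), -1)), Rational(1, 2)), -67) = Mul(Pow(Add(14, 30), Rational(1, 2)), -67) = Mul(Pow(44, Rational(1, 2)), -67) = Mul(Mul(2, Pow(11, Rational(1, 2))), -67) = Mul(-134, Pow(11, Rational(1, 2)))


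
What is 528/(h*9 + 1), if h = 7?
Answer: 33/4 ≈ 8.2500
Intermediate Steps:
528/(h*9 + 1) = 528/(7*9 + 1) = 528/(63 + 1) = 528/64 = 528*(1/64) = 33/4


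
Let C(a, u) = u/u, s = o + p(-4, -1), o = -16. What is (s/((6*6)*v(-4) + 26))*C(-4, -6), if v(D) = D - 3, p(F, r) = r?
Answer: 17/226 ≈ 0.075221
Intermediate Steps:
v(D) = -3 + D
s = -17 (s = -16 - 1 = -17)
C(a, u) = 1
(s/((6*6)*v(-4) + 26))*C(-4, -6) = -17/((6*6)*(-3 - 4) + 26)*1 = -17/(36*(-7) + 26)*1 = -17/(-252 + 26)*1 = -17/(-226)*1 = -17*(-1/226)*1 = (17/226)*1 = 17/226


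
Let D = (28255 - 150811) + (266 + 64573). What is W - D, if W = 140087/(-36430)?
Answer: 2102490223/36430 ≈ 57713.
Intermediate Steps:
D = -57717 (D = -122556 + 64839 = -57717)
W = -140087/36430 (W = 140087*(-1/36430) = -140087/36430 ≈ -3.8454)
W - D = -140087/36430 - 1*(-57717) = -140087/36430 + 57717 = 2102490223/36430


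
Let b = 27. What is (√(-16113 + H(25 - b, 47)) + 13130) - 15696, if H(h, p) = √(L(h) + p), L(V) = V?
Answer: -2566 + I*√(16113 - 3*√5) ≈ -2566.0 + 126.91*I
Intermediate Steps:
H(h, p) = √(h + p)
(√(-16113 + H(25 - b, 47)) + 13130) - 15696 = (√(-16113 + √((25 - 1*27) + 47)) + 13130) - 15696 = (√(-16113 + √((25 - 27) + 47)) + 13130) - 15696 = (√(-16113 + √(-2 + 47)) + 13130) - 15696 = (√(-16113 + √45) + 13130) - 15696 = (√(-16113 + 3*√5) + 13130) - 15696 = (13130 + √(-16113 + 3*√5)) - 15696 = -2566 + √(-16113 + 3*√5)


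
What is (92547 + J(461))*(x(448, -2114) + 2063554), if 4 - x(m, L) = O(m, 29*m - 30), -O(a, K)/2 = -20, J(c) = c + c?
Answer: 192874963942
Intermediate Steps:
J(c) = 2*c
O(a, K) = 40 (O(a, K) = -2*(-20) = 40)
x(m, L) = -36 (x(m, L) = 4 - 1*40 = 4 - 40 = -36)
(92547 + J(461))*(x(448, -2114) + 2063554) = (92547 + 2*461)*(-36 + 2063554) = (92547 + 922)*2063518 = 93469*2063518 = 192874963942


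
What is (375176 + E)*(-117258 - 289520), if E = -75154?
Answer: -122042349116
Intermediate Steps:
(375176 + E)*(-117258 - 289520) = (375176 - 75154)*(-117258 - 289520) = 300022*(-406778) = -122042349116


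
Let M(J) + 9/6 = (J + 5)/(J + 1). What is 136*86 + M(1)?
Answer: 23395/2 ≈ 11698.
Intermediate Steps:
M(J) = -3/2 + (5 + J)/(1 + J) (M(J) = -3/2 + (J + 5)/(J + 1) = -3/2 + (5 + J)/(1 + J))
136*86 + M(1) = 136*86 + (7 - 1*1)/(2*(1 + 1)) = 11696 + (½)*(7 - 1)/2 = 11696 + (½)*(½)*6 = 11696 + 3/2 = 23395/2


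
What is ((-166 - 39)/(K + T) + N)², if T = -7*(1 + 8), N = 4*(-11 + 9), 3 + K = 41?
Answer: 1/25 ≈ 0.040000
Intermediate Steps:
K = 38 (K = -3 + 41 = 38)
N = -8 (N = 4*(-2) = -8)
T = -63 (T = -7*9 = -63)
((-166 - 39)/(K + T) + N)² = ((-166 - 39)/(38 - 63) - 8)² = (-205/(-25) - 8)² = (-205*(-1/25) - 8)² = (41/5 - 8)² = (⅕)² = 1/25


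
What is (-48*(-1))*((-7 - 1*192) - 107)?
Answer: -14688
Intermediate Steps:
(-48*(-1))*((-7 - 1*192) - 107) = 48*((-7 - 192) - 107) = 48*(-199 - 107) = 48*(-306) = -14688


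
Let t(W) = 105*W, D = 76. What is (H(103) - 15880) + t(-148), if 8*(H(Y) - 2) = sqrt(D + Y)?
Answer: -31418 + sqrt(179)/8 ≈ -31416.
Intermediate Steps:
H(Y) = 2 + sqrt(76 + Y)/8
(H(103) - 15880) + t(-148) = ((2 + sqrt(76 + 103)/8) - 15880) + 105*(-148) = ((2 + sqrt(179)/8) - 15880) - 15540 = (-15878 + sqrt(179)/8) - 15540 = -31418 + sqrt(179)/8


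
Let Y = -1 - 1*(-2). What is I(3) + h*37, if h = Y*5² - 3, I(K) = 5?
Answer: 819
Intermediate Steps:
Y = 1 (Y = -1 + 2 = 1)
h = 22 (h = 1*5² - 3 = 1*25 - 3 = 25 - 3 = 22)
I(3) + h*37 = 5 + 22*37 = 5 + 814 = 819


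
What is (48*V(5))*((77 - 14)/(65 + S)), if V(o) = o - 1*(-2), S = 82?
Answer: 144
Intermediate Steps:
V(o) = 2 + o (V(o) = o + 2 = 2 + o)
(48*V(5))*((77 - 14)/(65 + S)) = (48*(2 + 5))*((77 - 14)/(65 + 82)) = (48*7)*(63/147) = 336*(63*(1/147)) = 336*(3/7) = 144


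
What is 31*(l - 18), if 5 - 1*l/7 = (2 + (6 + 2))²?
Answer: -21173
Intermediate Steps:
l = -665 (l = 35 - 7*(2 + (6 + 2))² = 35 - 7*(2 + 8)² = 35 - 7*10² = 35 - 7*100 = 35 - 700 = -665)
31*(l - 18) = 31*(-665 - 18) = 31*(-683) = -21173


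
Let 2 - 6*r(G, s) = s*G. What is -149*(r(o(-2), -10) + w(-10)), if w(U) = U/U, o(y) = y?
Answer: 298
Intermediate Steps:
w(U) = 1
r(G, s) = 1/3 - G*s/6 (r(G, s) = 1/3 - s*G/6 = 1/3 - G*s/6)
-149*(r(o(-2), -10) + w(-10)) = -149*((1/3 - 1/6*(-2)*(-10)) + 1) = -149*((1/3 - 10/3) + 1) = -149*(-3 + 1) = -149*(-2) = 298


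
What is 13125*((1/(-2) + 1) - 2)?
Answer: -39375/2 ≈ -19688.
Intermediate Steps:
13125*((1/(-2) + 1) - 2) = 13125*((-½ + 1) - 2) = 13125*(½ - 2) = 13125*(-3/2) = -39375/2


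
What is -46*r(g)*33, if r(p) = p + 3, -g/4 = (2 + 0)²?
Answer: 19734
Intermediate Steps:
g = -16 (g = -4*(2 + 0)² = -4*2² = -4*4 = -16)
r(p) = 3 + p
-46*r(g)*33 = -46*(3 - 16)*33 = -46*(-13)*33 = 598*33 = 19734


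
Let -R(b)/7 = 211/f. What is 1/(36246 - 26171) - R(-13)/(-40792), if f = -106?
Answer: 19204727/43563816400 ≈ 0.00044084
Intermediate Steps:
R(b) = 1477/106 (R(b) = -1477/(-106) = -1477*(-1)/106 = -7*(-211/106) = 1477/106)
1/(36246 - 26171) - R(-13)/(-40792) = 1/(36246 - 26171) - 1477/(106*(-40792)) = 1/10075 - 1477*(-1)/(106*40792) = 1/10075 - 1*(-1477/4323952) = 1/10075 + 1477/4323952 = 19204727/43563816400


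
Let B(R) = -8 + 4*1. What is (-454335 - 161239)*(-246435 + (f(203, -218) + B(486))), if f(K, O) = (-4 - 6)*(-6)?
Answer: 151664506546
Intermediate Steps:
B(R) = -4 (B(R) = -8 + 4 = -4)
f(K, O) = 60 (f(K, O) = -10*(-6) = 60)
(-454335 - 161239)*(-246435 + (f(203, -218) + B(486))) = (-454335 - 161239)*(-246435 + (60 - 4)) = -615574*(-246435 + 56) = -615574*(-246379) = 151664506546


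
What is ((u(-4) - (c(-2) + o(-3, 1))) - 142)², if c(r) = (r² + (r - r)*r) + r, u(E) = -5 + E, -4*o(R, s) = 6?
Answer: 91809/4 ≈ 22952.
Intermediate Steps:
o(R, s) = -3/2 (o(R, s) = -¼*6 = -3/2)
c(r) = r + r² (c(r) = (r² + 0*r) + r = (r² + 0) + r = r² + r = r + r²)
((u(-4) - (c(-2) + o(-3, 1))) - 142)² = (((-5 - 4) - (-2*(1 - 2) - 3/2)) - 142)² = ((-9 - (-2*(-1) - 3/2)) - 142)² = ((-9 - (2 - 3/2)) - 142)² = ((-9 - 1*½) - 142)² = ((-9 - ½) - 142)² = (-19/2 - 142)² = (-303/2)² = 91809/4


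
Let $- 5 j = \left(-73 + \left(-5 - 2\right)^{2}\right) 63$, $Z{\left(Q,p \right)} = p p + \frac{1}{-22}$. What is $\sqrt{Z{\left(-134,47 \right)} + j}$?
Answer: $\frac{\sqrt{30387390}}{110} \approx 50.113$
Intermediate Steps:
$Z{\left(Q,p \right)} = - \frac{1}{22} + p^{2}$ ($Z{\left(Q,p \right)} = p^{2} - \frac{1}{22} = - \frac{1}{22} + p^{2}$)
$j = \frac{1512}{5}$ ($j = - \frac{\left(-73 + \left(-5 - 2\right)^{2}\right) 63}{5} = - \frac{\left(-73 + \left(-7\right)^{2}\right) 63}{5} = - \frac{\left(-73 + 49\right) 63}{5} = - \frac{\left(-24\right) 63}{5} = \left(- \frac{1}{5}\right) \left(-1512\right) = \frac{1512}{5} \approx 302.4$)
$\sqrt{Z{\left(-134,47 \right)} + j} = \sqrt{\left(- \frac{1}{22} + 47^{2}\right) + \frac{1512}{5}} = \sqrt{\left(- \frac{1}{22} + 2209\right) + \frac{1512}{5}} = \sqrt{\frac{48597}{22} + \frac{1512}{5}} = \sqrt{\frac{276249}{110}} = \frac{\sqrt{30387390}}{110}$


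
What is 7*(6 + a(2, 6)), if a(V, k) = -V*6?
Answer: -42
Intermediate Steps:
a(V, k) = -6*V
7*(6 + a(2, 6)) = 7*(6 - 6*2) = 7*(6 - 12) = 7*(-6) = -42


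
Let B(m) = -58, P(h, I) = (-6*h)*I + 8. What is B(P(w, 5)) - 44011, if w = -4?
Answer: -44069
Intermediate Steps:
P(h, I) = 8 - 6*I*h (P(h, I) = -6*I*h + 8 = 8 - 6*I*h)
B(P(w, 5)) - 44011 = -58 - 44011 = -44069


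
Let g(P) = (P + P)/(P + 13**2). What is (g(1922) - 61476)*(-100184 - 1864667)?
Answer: 252566804651672/2091 ≈ 1.2079e+11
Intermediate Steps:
g(P) = 2*P/(169 + P) (g(P) = (2*P)/(P + 169) = (2*P)/(169 + P) = 2*P/(169 + P))
(g(1922) - 61476)*(-100184 - 1864667) = (2*1922/(169 + 1922) - 61476)*(-100184 - 1864667) = (2*1922/2091 - 61476)*(-1964851) = (2*1922*(1/2091) - 61476)*(-1964851) = (3844/2091 - 61476)*(-1964851) = -128542472/2091*(-1964851) = 252566804651672/2091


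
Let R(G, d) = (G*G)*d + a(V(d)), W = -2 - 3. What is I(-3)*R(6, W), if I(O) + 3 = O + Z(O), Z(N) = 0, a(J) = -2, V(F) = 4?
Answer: 1092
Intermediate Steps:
W = -5
I(O) = -3 + O (I(O) = -3 + (O + 0) = -3 + O)
R(G, d) = -2 + d*G² (R(G, d) = (G*G)*d - 2 = G²*d - 2 = d*G² - 2 = -2 + d*G²)
I(-3)*R(6, W) = (-3 - 3)*(-2 - 5*6²) = -6*(-2 - 5*36) = -6*(-2 - 180) = -6*(-182) = 1092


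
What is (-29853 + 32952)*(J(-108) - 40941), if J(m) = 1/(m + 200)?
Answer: -11672603529/92 ≈ -1.2688e+8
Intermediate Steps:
J(m) = 1/(200 + m)
(-29853 + 32952)*(J(-108) - 40941) = (-29853 + 32952)*(1/(200 - 108) - 40941) = 3099*(1/92 - 40941) = 3099*(-3766571/92) = -11672603529/92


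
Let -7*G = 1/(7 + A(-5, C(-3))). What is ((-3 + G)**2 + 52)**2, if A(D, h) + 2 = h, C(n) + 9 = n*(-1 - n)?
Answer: 89090907361/24010000 ≈ 3710.6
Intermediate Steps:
C(n) = -9 + n*(-1 - n)
A(D, h) = -2 + h
G = 1/70 (G = -1/(7*(7 + (-2 + (-9 - 1*(-3) - 1*(-3)**2)))) = -1/(7*(7 + (-2 + (-9 + 3 - 1*9)))) = -1/(7*(7 + (-2 + (-9 + 3 - 9)))) = -1/(7*(7 + (-2 - 15))) = -1/(7*(7 - 17)) = -1/7/(-10) = -1/7*(-1/10) = 1/70 ≈ 0.014286)
((-3 + G)**2 + 52)**2 = ((-3 + 1/70)**2 + 52)**2 = ((-209/70)**2 + 52)**2 = (43681/4900 + 52)**2 = (298481/4900)**2 = 89090907361/24010000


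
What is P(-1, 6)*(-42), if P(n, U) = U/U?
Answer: -42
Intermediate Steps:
P(n, U) = 1
P(-1, 6)*(-42) = 1*(-42) = -42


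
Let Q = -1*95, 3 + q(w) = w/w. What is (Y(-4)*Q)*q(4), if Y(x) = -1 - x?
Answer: 570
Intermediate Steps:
q(w) = -2 (q(w) = -3 + w/w = -3 + 1 = -2)
Q = -95
(Y(-4)*Q)*q(4) = ((-1 - 1*(-4))*(-95))*(-2) = ((-1 + 4)*(-95))*(-2) = (3*(-95))*(-2) = -285*(-2) = 570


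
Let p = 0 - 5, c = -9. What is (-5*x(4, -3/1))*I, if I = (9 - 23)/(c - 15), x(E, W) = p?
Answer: 175/12 ≈ 14.583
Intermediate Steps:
p = -5
x(E, W) = -5
I = 7/12 (I = (9 - 23)/(-9 - 15) = -14/(-24) = -14*(-1/24) = 7/12 ≈ 0.58333)
(-5*x(4, -3/1))*I = -5*(-5)*(7/12) = 25*(7/12) = 175/12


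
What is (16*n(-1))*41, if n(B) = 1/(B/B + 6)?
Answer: 656/7 ≈ 93.714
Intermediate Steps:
n(B) = ⅐ (n(B) = 1/(1 + 6) = 1/7 = ⅐)
(16*n(-1))*41 = (16*(⅐))*41 = (16/7)*41 = 656/7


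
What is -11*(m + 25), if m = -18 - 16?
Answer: 99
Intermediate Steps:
m = -34
-11*(m + 25) = -11*(-34 + 25) = -11*(-9) = 99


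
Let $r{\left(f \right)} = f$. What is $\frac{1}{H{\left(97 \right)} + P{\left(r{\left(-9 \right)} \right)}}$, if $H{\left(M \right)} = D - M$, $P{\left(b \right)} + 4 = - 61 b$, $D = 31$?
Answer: $\frac{1}{479} \approx 0.0020877$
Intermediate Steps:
$P{\left(b \right)} = -4 - 61 b$
$H{\left(M \right)} = 31 - M$
$\frac{1}{H{\left(97 \right)} + P{\left(r{\left(-9 \right)} \right)}} = \frac{1}{\left(31 - 97\right) - -545} = \frac{1}{\left(31 - 97\right) + \left(-4 + 549\right)} = \frac{1}{-66 + 545} = \frac{1}{479}$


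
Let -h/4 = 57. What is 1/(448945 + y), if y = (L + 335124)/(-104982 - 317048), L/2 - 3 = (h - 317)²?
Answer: 6029/2706676131 ≈ 2.2275e-6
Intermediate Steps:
h = -228 (h = -4*57 = -228)
L = 594056 (L = 6 + 2*(-228 - 317)² = 6 + 2*(-545)² = 6 + 2*297025 = 6 + 594050 = 594056)
y = -13274/6029 (y = (594056 + 335124)/(-104982 - 317048) = 929180/(-422030) = 929180*(-1/422030) = -13274/6029 ≈ -2.2017)
1/(448945 + y) = 1/(448945 - 13274/6029) = 1/(2706676131/6029) = 6029/2706676131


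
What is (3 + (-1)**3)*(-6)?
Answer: -12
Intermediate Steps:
(3 + (-1)**3)*(-6) = (3 - 1)*(-6) = 2*(-6) = -12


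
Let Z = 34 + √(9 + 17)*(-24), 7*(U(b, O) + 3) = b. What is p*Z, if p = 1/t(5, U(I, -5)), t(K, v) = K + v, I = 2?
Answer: 119/8 - 21*√26/2 ≈ -38.665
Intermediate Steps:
U(b, O) = -3 + b/7
Z = 34 - 24*√26 (Z = 34 + √26*(-24) = 34 - 24*√26 ≈ -88.376)
p = 7/16 (p = 1/(5 + (-3 + (⅐)*2)) = 1/(5 + (-3 + 2/7)) = 1/(5 - 19/7) = 1/(16/7) = 7/16 ≈ 0.43750)
p*Z = 7*(34 - 24*√26)/16 = 119/8 - 21*√26/2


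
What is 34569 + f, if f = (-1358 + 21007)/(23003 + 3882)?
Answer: 929407214/26885 ≈ 34570.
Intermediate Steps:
f = 19649/26885 ≈ 0.73085
34569 + f = 34569 + 19649/26885 = 929407214/26885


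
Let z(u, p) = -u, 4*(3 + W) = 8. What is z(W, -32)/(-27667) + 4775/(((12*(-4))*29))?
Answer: -132111317/38512464 ≈ -3.4304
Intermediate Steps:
W = -1 (W = -3 + (¼)*8 = -3 + 2 = -1)
z(W, -32)/(-27667) + 4775/(((12*(-4))*29)) = -1*(-1)/(-27667) + 4775/(((12*(-4))*29)) = 1*(-1/27667) + 4775/((-48*29)) = -1/27667 + 4775/(-1392) = -1/27667 + 4775*(-1/1392) = -1/27667 - 4775/1392 = -132111317/38512464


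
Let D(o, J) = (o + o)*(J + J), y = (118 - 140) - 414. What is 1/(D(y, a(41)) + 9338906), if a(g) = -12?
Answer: 1/9359834 ≈ 1.0684e-7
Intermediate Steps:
y = -436 (y = -22 - 414 = -436)
D(o, J) = 4*J*o (D(o, J) = (2*o)*(2*J) = 4*J*o)
1/(D(y, a(41)) + 9338906) = 1/(4*(-12)*(-436) + 9338906) = 1/(20928 + 9338906) = 1/9359834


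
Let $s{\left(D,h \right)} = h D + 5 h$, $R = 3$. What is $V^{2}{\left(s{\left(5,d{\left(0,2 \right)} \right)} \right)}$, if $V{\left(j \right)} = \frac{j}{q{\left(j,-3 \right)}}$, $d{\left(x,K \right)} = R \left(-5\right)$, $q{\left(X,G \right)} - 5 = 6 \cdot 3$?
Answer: $\frac{22500}{529} \approx 42.533$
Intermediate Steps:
$q{\left(X,G \right)} = 23$ ($q{\left(X,G \right)} = 5 + 6 \cdot 3 = 5 + 18 = 23$)
$d{\left(x,K \right)} = -15$ ($d{\left(x,K \right)} = 3 \left(-5\right) = -15$)
$s{\left(D,h \right)} = 5 h + D h$ ($s{\left(D,h \right)} = D h + 5 h = 5 h + D h$)
$V{\left(j \right)} = \frac{j}{23}$
$V^{2}{\left(s{\left(5,d{\left(0,2 \right)} \right)} \right)} = \left(\frac{\left(-15\right) \left(5 + 5\right)}{23}\right)^{2} = \left(\frac{\left(-15\right) 10}{23}\right)^{2} = \left(\frac{1}{23} \left(-150\right)\right)^{2} = \left(- \frac{150}{23}\right)^{2} = \frac{22500}{529}$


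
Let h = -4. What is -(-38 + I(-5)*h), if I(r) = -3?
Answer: 26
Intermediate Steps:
-(-38 + I(-5)*h) = -(-38 - 3*(-4)) = -(-38 + 12) = -1*(-26) = 26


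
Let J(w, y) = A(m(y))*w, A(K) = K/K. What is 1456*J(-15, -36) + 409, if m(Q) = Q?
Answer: -21431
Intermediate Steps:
A(K) = 1
J(w, y) = w (J(w, y) = 1*w = w)
1456*J(-15, -36) + 409 = 1456*(-15) + 409 = -21840 + 409 = -21431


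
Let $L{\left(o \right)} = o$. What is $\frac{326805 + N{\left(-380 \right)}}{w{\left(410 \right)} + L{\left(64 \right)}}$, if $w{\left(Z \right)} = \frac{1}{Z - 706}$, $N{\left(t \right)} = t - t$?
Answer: $\frac{96734280}{18943} \approx 5106.6$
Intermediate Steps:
$N{\left(t \right)} = 0$
$w{\left(Z \right)} = \frac{1}{-706 + Z}$
$\frac{326805 + N{\left(-380 \right)}}{w{\left(410 \right)} + L{\left(64 \right)}} = \frac{326805 + 0}{\frac{1}{-706 + 410} + 64} = \frac{326805}{\frac{1}{-296} + 64} = \frac{326805}{- \frac{1}{296} + 64} = \frac{326805}{\frac{18943}{296}} = 326805 \cdot \frac{296}{18943} = \frac{96734280}{18943}$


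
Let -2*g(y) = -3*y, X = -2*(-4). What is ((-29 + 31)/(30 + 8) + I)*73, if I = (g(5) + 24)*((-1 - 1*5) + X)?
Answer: 87454/19 ≈ 4602.8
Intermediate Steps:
X = 8
g(y) = 3*y/2 (g(y) = -(-3)*y/2 = 3*y/2)
I = 63 (I = ((3/2)*5 + 24)*((-1 - 1*5) + 8) = (15/2 + 24)*((-1 - 5) + 8) = 63*(-6 + 8)/2 = (63/2)*2 = 63)
((-29 + 31)/(30 + 8) + I)*73 = ((-29 + 31)/(30 + 8) + 63)*73 = (2/38 + 63)*73 = (2*(1/38) + 63)*73 = (1/19 + 63)*73 = (1198/19)*73 = 87454/19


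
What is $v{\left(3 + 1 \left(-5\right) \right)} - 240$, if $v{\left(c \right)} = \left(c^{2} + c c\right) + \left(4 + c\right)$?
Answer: $-230$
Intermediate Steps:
$v{\left(c \right)} = 4 + c + 2 c^{2}$ ($v{\left(c \right)} = \left(c^{2} + c^{2}\right) + \left(4 + c\right) = 2 c^{2} + \left(4 + c\right) = 4 + c + 2 c^{2}$)
$v{\left(3 + 1 \left(-5\right) \right)} - 240 = \left(4 + \left(3 + 1 \left(-5\right)\right) + 2 \left(3 + 1 \left(-5\right)\right)^{2}\right) - 240 = \left(4 + \left(3 - 5\right) + 2 \left(3 - 5\right)^{2}\right) - 240 = \left(4 - 2 + 2 \left(-2\right)^{2}\right) - 240 = \left(4 - 2 + 2 \cdot 4\right) - 240 = \left(4 - 2 + 8\right) - 240 = 10 - 240 = -230$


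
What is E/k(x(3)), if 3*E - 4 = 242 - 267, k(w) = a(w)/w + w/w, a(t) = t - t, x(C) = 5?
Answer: -7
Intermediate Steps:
a(t) = 0
k(w) = 1 (k(w) = 0/w + w/w = 0 + 1 = 1)
E = -7 (E = 4/3 + (242 - 267)/3 = 4/3 + (⅓)*(-25) = 4/3 - 25/3 = -7)
E/k(x(3)) = -7/1 = -7*1 = -7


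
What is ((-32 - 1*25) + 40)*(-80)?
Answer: 1360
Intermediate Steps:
((-32 - 1*25) + 40)*(-80) = ((-32 - 25) + 40)*(-80) = (-57 + 40)*(-80) = -17*(-80) = 1360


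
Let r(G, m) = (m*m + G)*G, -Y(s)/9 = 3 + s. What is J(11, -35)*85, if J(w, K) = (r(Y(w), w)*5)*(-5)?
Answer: -1338750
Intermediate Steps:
Y(s) = -27 - 9*s (Y(s) = -9*(3 + s) = -27 - 9*s)
r(G, m) = G*(G + m**2) (r(G, m) = (m**2 + G)*G = (G + m**2)*G = G*(G + m**2))
J(w, K) = -25*(-27 - 9*w)*(-27 + w**2 - 9*w) (J(w, K) = (((-27 - 9*w)*((-27 - 9*w) + w**2))*5)*(-5) = (((-27 - 9*w)*(-27 + w**2 - 9*w))*5)*(-5) = (5*(-27 - 9*w)*(-27 + w**2 - 9*w))*(-5) = -25*(-27 - 9*w)*(-27 + w**2 - 9*w))
J(11, -35)*85 = -225*(3 + 11)*(27 - 1*11**2 + 9*11)*85 = -225*14*(27 - 1*121 + 99)*85 = -225*14*(27 - 121 + 99)*85 = -225*14*5*85 = -15750*85 = -1338750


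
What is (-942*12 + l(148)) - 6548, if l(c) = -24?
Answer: -17876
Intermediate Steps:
(-942*12 + l(148)) - 6548 = (-942*12 - 24) - 6548 = (-11304 - 24) - 6548 = -11328 - 6548 = -17876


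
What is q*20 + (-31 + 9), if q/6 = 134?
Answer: 16058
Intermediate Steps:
q = 804 (q = 6*134 = 804)
q*20 + (-31 + 9) = 804*20 + (-31 + 9) = 16080 - 22 = 16058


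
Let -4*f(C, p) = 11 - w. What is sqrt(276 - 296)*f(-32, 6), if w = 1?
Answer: -5*I*sqrt(5) ≈ -11.18*I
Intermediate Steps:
f(C, p) = -5/2 (f(C, p) = -(11 - 1*1)/4 = -(11 - 1)/4 = -1/4*10 = -5/2)
sqrt(276 - 296)*f(-32, 6) = sqrt(276 - 296)*(-5/2) = sqrt(-20)*(-5/2) = (2*I*sqrt(5))*(-5/2) = -5*I*sqrt(5)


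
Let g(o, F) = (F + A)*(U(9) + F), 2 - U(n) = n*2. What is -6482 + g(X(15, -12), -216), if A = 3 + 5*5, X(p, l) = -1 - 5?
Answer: 37134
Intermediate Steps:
X(p, l) = -6
U(n) = 2 - 2*n (U(n) = 2 - n*2 = 2 - 2*n)
A = 28 (A = 3 + 25 = 28)
g(o, F) = (-16 + F)*(28 + F) (g(o, F) = (F + 28)*((2 - 2*9) + F) = (28 + F)*((2 - 18) + F) = (28 + F)*(-16 + F) = (-16 + F)*(28 + F))
-6482 + g(X(15, -12), -216) = -6482 + (-448 + (-216)² + 12*(-216)) = -6482 + (-448 + 46656 - 2592) = -6482 + 43616 = 37134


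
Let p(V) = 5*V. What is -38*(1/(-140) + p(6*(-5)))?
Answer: 399019/70 ≈ 5700.3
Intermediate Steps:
-38*(1/(-140) + p(6*(-5))) = -38*(1/(-140) + 5*(6*(-5))) = -38*(-1/140 + 5*(-30)) = -38*(-1/140 - 150) = -38*(-21001/140) = 399019/70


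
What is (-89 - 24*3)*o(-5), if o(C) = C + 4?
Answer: 161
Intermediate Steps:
o(C) = 4 + C
(-89 - 24*3)*o(-5) = (-89 - 24*3)*(4 - 5) = (-89 - 72)*(-1) = -161*(-1) = 161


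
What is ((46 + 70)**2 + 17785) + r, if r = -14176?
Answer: 17065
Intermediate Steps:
((46 + 70)**2 + 17785) + r = ((46 + 70)**2 + 17785) - 14176 = (116**2 + 17785) - 14176 = (13456 + 17785) - 14176 = 31241 - 14176 = 17065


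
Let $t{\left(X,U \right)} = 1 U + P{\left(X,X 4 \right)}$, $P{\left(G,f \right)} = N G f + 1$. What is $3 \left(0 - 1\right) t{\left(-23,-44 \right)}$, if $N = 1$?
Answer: $-6219$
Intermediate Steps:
$P{\left(G,f \right)} = 1 + G f$ ($P{\left(G,f \right)} = 1 G f + 1 = G f + 1 = 1 + G f$)
$t{\left(X,U \right)} = 1 + U + 4 X^{2}$ ($t{\left(X,U \right)} = 1 U + \left(1 + X X 4\right) = U + \left(1 + X 4 X\right) = U + \left(1 + 4 X^{2}\right) = 1 + U + 4 X^{2}$)
$3 \left(0 - 1\right) t{\left(-23,-44 \right)} = 3 \left(0 - 1\right) \left(1 - 44 + 4 \left(-23\right)^{2}\right) = 3 \left(-1\right) \left(1 - 44 + 4 \cdot 529\right) = - 3 \left(1 - 44 + 2116\right) = \left(-3\right) 2073 = -6219$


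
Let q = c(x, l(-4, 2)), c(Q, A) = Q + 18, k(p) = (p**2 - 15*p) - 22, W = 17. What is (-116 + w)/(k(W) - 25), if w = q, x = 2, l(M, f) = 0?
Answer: 96/13 ≈ 7.3846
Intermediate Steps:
k(p) = -22 + p**2 - 15*p
c(Q, A) = 18 + Q
q = 20 (q = 18 + 2 = 20)
w = 20
(-116 + w)/(k(W) - 25) = (-116 + 20)/((-22 + 17**2 - 15*17) - 25) = -96/((-22 + 289 - 255) - 25) = -96/(12 - 25) = -96/(-13) = -96*(-1/13) = 96/13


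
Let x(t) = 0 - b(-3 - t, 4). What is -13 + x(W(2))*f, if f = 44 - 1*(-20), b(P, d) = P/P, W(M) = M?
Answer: -77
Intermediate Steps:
b(P, d) = 1
x(t) = -1 (x(t) = 0 - 1*1 = 0 - 1 = -1)
f = 64 (f = 44 + 20 = 64)
-13 + x(W(2))*f = -13 - 1*64 = -13 - 64 = -77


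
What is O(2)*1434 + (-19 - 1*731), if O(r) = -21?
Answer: -30864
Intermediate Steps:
O(2)*1434 + (-19 - 1*731) = -21*1434 + (-19 - 1*731) = -30114 + (-19 - 731) = -30114 - 750 = -30864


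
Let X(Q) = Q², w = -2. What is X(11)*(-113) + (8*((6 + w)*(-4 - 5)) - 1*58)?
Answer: -14019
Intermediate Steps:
X(11)*(-113) + (8*((6 + w)*(-4 - 5)) - 1*58) = 11²*(-113) + (8*((6 - 2)*(-4 - 5)) - 1*58) = 121*(-113) + (8*(4*(-9)) - 58) = -13673 + (8*(-36) - 58) = -13673 + (-288 - 58) = -13673 - 346 = -14019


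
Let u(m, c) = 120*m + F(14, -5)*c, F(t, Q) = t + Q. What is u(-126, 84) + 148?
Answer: -14216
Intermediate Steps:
F(t, Q) = Q + t
u(m, c) = 9*c + 120*m (u(m, c) = 120*m + (-5 + 14)*c = 120*m + 9*c = 9*c + 120*m)
u(-126, 84) + 148 = (9*84 + 120*(-126)) + 148 = (756 - 15120) + 148 = -14364 + 148 = -14216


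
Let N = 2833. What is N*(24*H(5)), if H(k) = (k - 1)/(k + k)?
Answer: 135984/5 ≈ 27197.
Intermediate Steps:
H(k) = (-1 + k)/(2*k) (H(k) = (-1 + k)/((2*k)) = (-1 + k)*(1/(2*k)) = (-1 + k)/(2*k))
N*(24*H(5)) = 2833*(24*((1/2)*(-1 + 5)/5)) = 2833*(24*((1/2)*(1/5)*4)) = 2833*(24*(2/5)) = 2833*(48/5) = 135984/5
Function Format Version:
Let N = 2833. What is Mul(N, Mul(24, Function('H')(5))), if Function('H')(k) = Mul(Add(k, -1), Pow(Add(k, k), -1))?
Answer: Rational(135984, 5) ≈ 27197.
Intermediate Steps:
Function('H')(k) = Mul(Rational(1, 2), Pow(k, -1), Add(-1, k)) (Function('H')(k) = Mul(Add(-1, k), Pow(Mul(2, k), -1)) = Mul(Add(-1, k), Mul(Rational(1, 2), Pow(k, -1))) = Mul(Rational(1, 2), Pow(k, -1), Add(-1, k)))
Mul(N, Mul(24, Function('H')(5))) = Mul(2833, Mul(24, Mul(Rational(1, 2), Pow(5, -1), Add(-1, 5)))) = Mul(2833, Mul(24, Mul(Rational(1, 2), Rational(1, 5), 4))) = Mul(2833, Mul(24, Rational(2, 5))) = Mul(2833, Rational(48, 5)) = Rational(135984, 5)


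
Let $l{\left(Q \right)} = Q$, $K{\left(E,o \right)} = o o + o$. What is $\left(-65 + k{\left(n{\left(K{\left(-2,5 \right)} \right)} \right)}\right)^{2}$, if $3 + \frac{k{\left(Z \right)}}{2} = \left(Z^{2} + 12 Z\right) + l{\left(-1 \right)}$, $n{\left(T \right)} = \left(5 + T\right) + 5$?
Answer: $16703569$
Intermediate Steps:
$K{\left(E,o \right)} = o + o^{2}$ ($K{\left(E,o \right)} = o^{2} + o = o + o^{2}$)
$n{\left(T \right)} = 10 + T$
$k{\left(Z \right)} = -8 + 2 Z^{2} + 24 Z$ ($k{\left(Z \right)} = -6 + 2 \left(\left(Z^{2} + 12 Z\right) - 1\right) = -6 + 2 \left(-1 + Z^{2} + 12 Z\right) = -6 + \left(-2 + 2 Z^{2} + 24 Z\right) = -8 + 2 Z^{2} + 24 Z$)
$\left(-65 + k{\left(n{\left(K{\left(-2,5 \right)} \right)} \right)}\right)^{2} = \left(-65 + \left(-8 + 2 \left(10 + 5 \left(1 + 5\right)\right)^{2} + 24 \left(10 + 5 \left(1 + 5\right)\right)\right)\right)^{2} = \left(-65 + \left(-8 + 2 \left(10 + 5 \cdot 6\right)^{2} + 24 \left(10 + 5 \cdot 6\right)\right)\right)^{2} = \left(-65 + \left(-8 + 2 \left(10 + 30\right)^{2} + 24 \left(10 + 30\right)\right)\right)^{2} = \left(-65 + \left(-8 + 2 \cdot 40^{2} + 24 \cdot 40\right)\right)^{2} = \left(-65 + \left(-8 + 2 \cdot 1600 + 960\right)\right)^{2} = \left(-65 + \left(-8 + 3200 + 960\right)\right)^{2} = \left(-65 + 4152\right)^{2} = 4087^{2} = 16703569$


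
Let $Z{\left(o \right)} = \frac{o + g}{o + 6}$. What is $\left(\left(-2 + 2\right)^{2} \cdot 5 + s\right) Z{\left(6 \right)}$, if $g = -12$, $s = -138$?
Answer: $69$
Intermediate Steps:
$Z{\left(o \right)} = \frac{-12 + o}{6 + o}$ ($Z{\left(o \right)} = \frac{o - 12}{o + 6} = \frac{-12 + o}{6 + o}$)
$\left(\left(-2 + 2\right)^{2} \cdot 5 + s\right) Z{\left(6 \right)} = \left(\left(-2 + 2\right)^{2} \cdot 5 - 138\right) \frac{-12 + 6}{6 + 6} = \left(0^{2} \cdot 5 - 138\right) \frac{1}{12} \left(-6\right) = \left(0 \cdot 5 - 138\right) \frac{1}{12} \left(-6\right) = \left(0 - 138\right) \left(- \frac{1}{2}\right) = \left(-138\right) \left(- \frac{1}{2}\right) = 69$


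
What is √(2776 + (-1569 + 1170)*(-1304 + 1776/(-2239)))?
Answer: 4*√163988114803/2239 ≈ 723.46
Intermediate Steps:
√(2776 + (-1569 + 1170)*(-1304 + 1776/(-2239))) = √(2776 - 399*(-1304 + 1776*(-1/2239))) = √(2776 - 399*(-1304 - 1776/2239)) = √(2776 - 399*(-2921432/2239)) = √(2776 + 1165651368/2239) = √(1171866832/2239) = 4*√163988114803/2239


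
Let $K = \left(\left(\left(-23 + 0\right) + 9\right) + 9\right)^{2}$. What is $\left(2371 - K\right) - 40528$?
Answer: $-38182$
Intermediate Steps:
$K = 25$ ($K = \left(\left(-23 + 9\right) + 9\right)^{2} = \left(-14 + 9\right)^{2} = \left(-5\right)^{2} = 25$)
$\left(2371 - K\right) - 40528 = \left(2371 - 25\right) - 40528 = 2346 - 40528 = -38182$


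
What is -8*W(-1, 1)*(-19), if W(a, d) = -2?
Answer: -304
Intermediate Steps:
-8*W(-1, 1)*(-19) = -8*(-2)*(-19) = 16*(-19) = -304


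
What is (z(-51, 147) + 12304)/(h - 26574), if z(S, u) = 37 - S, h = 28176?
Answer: 6196/801 ≈ 7.7353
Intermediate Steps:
(z(-51, 147) + 12304)/(h - 26574) = ((37 - 1*(-51)) + 12304)/(28176 - 26574) = ((37 + 51) + 12304)/1602 = (88 + 12304)*(1/1602) = 12392*(1/1602) = 6196/801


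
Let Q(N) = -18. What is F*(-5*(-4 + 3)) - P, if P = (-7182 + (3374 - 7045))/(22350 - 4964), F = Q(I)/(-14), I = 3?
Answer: 858341/121702 ≈ 7.0528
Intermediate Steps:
F = 9/7 (F = -18/(-14) = -18*(-1/14) = 9/7 ≈ 1.2857)
P = -10853/17386 (P = (-7182 - 3671)/17386 = -10853*1/17386 = -10853/17386 ≈ -0.62424)
F*(-5*(-4 + 3)) - P = 9*(-5*(-4 + 3))/7 - 1*(-10853/17386) = 9*(-5*(-1))/7 + 10853/17386 = (9/7)*5 + 10853/17386 = 45/7 + 10853/17386 = 858341/121702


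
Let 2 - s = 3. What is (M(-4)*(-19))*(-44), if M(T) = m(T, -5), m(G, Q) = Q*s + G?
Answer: 836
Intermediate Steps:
s = -1 (s = 2 - 1*3 = 2 - 3 = -1)
m(G, Q) = G - Q (m(G, Q) = Q*(-1) + G = -Q + G = G - Q)
M(T) = 5 + T (M(T) = T - 1*(-5) = T + 5 = 5 + T)
(M(-4)*(-19))*(-44) = ((5 - 4)*(-19))*(-44) = (1*(-19))*(-44) = -19*(-44) = 836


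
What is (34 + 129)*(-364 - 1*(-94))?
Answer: -44010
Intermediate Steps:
(34 + 129)*(-364 - 1*(-94)) = 163*(-364 + 94) = 163*(-270) = -44010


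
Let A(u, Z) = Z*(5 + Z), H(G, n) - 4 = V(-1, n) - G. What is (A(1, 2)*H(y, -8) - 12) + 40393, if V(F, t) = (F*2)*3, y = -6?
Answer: 40437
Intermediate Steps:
V(F, t) = 6*F (V(F, t) = (2*F)*3 = 6*F)
H(G, n) = -2 - G (H(G, n) = 4 + (6*(-1) - G) = 4 + (-6 - G) = -2 - G)
(A(1, 2)*H(y, -8) - 12) + 40393 = ((2*(5 + 2))*(-2 - 1*(-6)) - 12) + 40393 = ((2*7)*(-2 + 6) - 12) + 40393 = (14*4 - 12) + 40393 = (56 - 12) + 40393 = 44 + 40393 = 40437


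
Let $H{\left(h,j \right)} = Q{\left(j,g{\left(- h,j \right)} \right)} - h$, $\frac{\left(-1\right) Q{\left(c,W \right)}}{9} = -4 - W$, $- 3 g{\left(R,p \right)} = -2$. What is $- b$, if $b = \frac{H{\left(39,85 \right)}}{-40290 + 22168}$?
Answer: $\frac{3}{18122} \approx 0.00016554$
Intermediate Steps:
$g{\left(R,p \right)} = \frac{2}{3}$ ($g{\left(R,p \right)} = \left(- \frac{1}{3}\right) \left(-2\right) = \frac{2}{3}$)
$Q{\left(c,W \right)} = 36 + 9 W$ ($Q{\left(c,W \right)} = - 9 \left(-4 - W\right) = 36 + 9 W$)
$H{\left(h,j \right)} = 42 - h$ ($H{\left(h,j \right)} = \left(36 + 9 \cdot \frac{2}{3}\right) - h = \left(36 + 6\right) - h = 42 - h$)
$b = - \frac{3}{18122}$ ($b = \frac{42 - 39}{-40290 + 22168} = \frac{42 - 39}{-18122} = 3 \left(- \frac{1}{18122}\right) = - \frac{3}{18122} \approx -0.00016554$)
$- b = \left(-1\right) \left(- \frac{3}{18122}\right) = \frac{3}{18122}$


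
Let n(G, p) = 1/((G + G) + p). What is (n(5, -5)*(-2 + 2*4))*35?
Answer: 42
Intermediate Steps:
n(G, p) = 1/(p + 2*G) (n(G, p) = 1/(2*G + p) = 1/(p + 2*G))
(n(5, -5)*(-2 + 2*4))*35 = ((-2 + 2*4)/(-5 + 2*5))*35 = ((-2 + 8)/(-5 + 10))*35 = (6/5)*35 = 42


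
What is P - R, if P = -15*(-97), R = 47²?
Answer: -754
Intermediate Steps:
R = 2209
P = 1455
P - R = 1455 - 1*2209 = 1455 - 2209 = -754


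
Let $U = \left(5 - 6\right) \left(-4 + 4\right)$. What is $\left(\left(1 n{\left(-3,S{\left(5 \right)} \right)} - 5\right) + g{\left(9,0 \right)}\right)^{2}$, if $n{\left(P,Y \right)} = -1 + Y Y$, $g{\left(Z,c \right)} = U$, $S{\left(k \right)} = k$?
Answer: $361$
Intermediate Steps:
$U = 0$ ($U = \left(-1\right) 0 = 0$)
$g{\left(Z,c \right)} = 0$
$n{\left(P,Y \right)} = -1 + Y^{2}$
$\left(\left(1 n{\left(-3,S{\left(5 \right)} \right)} - 5\right) + g{\left(9,0 \right)}\right)^{2} = \left(\left(1 \left(-1 + 5^{2}\right) - 5\right) + 0\right)^{2} = \left(\left(1 \left(-1 + 25\right) - 5\right) + 0\right)^{2} = \left(\left(1 \cdot 24 - 5\right) + 0\right)^{2} = \left(\left(24 - 5\right) + 0\right)^{2} = \left(19 + 0\right)^{2} = 19^{2} = 361$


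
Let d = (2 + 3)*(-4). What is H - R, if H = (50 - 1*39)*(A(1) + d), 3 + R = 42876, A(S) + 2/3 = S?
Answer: -129268/3 ≈ -43089.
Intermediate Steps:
A(S) = -2/3 + S
d = -20 (d = 5*(-4) = -20)
R = 42873 (R = -3 + 42876 = 42873)
H = -649/3 (H = (50 - 1*39)*((-2/3 + 1) - 20) = (50 - 39)*(1/3 - 20) = 11*(-59/3) = -649/3 ≈ -216.33)
H - R = -649/3 - 1*42873 = -649/3 - 42873 = -129268/3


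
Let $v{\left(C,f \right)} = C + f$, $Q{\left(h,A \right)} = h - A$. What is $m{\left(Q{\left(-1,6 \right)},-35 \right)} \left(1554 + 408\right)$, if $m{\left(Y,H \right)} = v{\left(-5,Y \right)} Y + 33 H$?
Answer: $-2101302$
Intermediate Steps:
$m{\left(Y,H \right)} = 33 H + Y \left(-5 + Y\right)$ ($m{\left(Y,H \right)} = \left(-5 + Y\right) Y + 33 H = Y \left(-5 + Y\right) + 33 H = 33 H + Y \left(-5 + Y\right)$)
$m{\left(Q{\left(-1,6 \right)},-35 \right)} \left(1554 + 408\right) = \left(33 \left(-35\right) + \left(-1 - 6\right) \left(-5 - 7\right)\right) \left(1554 + 408\right) = \left(-1155 + \left(-1 - 6\right) \left(-5 - 7\right)\right) 1962 = \left(-1155 - 7 \left(-5 - 7\right)\right) 1962 = \left(-1155 - -84\right) 1962 = \left(-1155 + 84\right) 1962 = \left(-1071\right) 1962 = -2101302$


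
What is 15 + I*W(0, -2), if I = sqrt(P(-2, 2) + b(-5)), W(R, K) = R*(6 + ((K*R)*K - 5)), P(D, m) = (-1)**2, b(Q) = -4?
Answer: 15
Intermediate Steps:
P(D, m) = 1
W(R, K) = R*(1 + R*K**2) (W(R, K) = R*(6 + (R*K**2 - 5)) = R*(6 + (-5 + R*K**2)) = R*(1 + R*K**2))
I = I*sqrt(3) (I = sqrt(1 - 4) = sqrt(-3) = I*sqrt(3) ≈ 1.732*I)
15 + I*W(0, -2) = 15 + (I*sqrt(3))*(0*(1 + 0*(-2)**2)) = 15 + (I*sqrt(3))*(0*(1 + 0*4)) = 15 + (I*sqrt(3))*(0*(1 + 0)) = 15 + (I*sqrt(3))*(0*1) = 15 + (I*sqrt(3))*0 = 15 + 0 = 15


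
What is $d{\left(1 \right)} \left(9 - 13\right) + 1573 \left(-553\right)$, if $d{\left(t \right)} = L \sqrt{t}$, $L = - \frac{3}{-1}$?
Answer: $-869881$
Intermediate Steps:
$L = 3$ ($L = \left(-3\right) \left(-1\right) = 3$)
$d{\left(t \right)} = 3 \sqrt{t}$
$d{\left(1 \right)} \left(9 - 13\right) + 1573 \left(-553\right) = 3 \sqrt{1} \left(9 - 13\right) + 1573 \left(-553\right) = 3 \cdot 1 \left(-4\right) - 869869 = 3 \left(-4\right) - 869869 = -12 - 869869 = -869881$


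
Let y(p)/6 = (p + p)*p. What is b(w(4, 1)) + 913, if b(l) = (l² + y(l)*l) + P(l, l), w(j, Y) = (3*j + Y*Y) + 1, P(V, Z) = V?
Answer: 34051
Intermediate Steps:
y(p) = 12*p² (y(p) = 6*((p + p)*p) = 6*((2*p)*p) = 6*(2*p²) = 12*p²)
w(j, Y) = 1 + Y² + 3*j (w(j, Y) = (3*j + Y²) + 1 = (Y² + 3*j) + 1 = 1 + Y² + 3*j)
b(l) = l + l² + 12*l³ (b(l) = (l² + (12*l²)*l) + l = (l² + 12*l³) + l = l + l² + 12*l³)
b(w(4, 1)) + 913 = (1 + 1² + 3*4)*(1 + (1 + 1² + 3*4) + 12*(1 + 1² + 3*4)²) + 913 = (1 + 1 + 12)*(1 + (1 + 1 + 12) + 12*(1 + 1 + 12)²) + 913 = 14*(1 + 14 + 12*14²) + 913 = 14*(1 + 14 + 12*196) + 913 = 14*(1 + 14 + 2352) + 913 = 14*2367 + 913 = 33138 + 913 = 34051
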